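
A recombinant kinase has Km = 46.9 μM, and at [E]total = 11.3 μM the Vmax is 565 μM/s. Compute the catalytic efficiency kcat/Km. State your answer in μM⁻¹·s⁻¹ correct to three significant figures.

kcat = Vmax/[E]total = 565/11.3 = 50.0 s⁻¹.
kcat/Km = 50.0/46.9 = 1.07 μM⁻¹·s⁻¹.

1.07 μM⁻¹·s⁻¹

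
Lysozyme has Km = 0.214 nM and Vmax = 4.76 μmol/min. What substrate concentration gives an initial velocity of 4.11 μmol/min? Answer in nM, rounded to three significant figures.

The required fractional saturation is v/Vmax = 4.11/4.76 = 0.8634.
Then [S]/(Km+[S]) = 0.8634 ⇒ [S] = 0.214 × 0.8634/(1 − 0.8634) = 1.35 nM.

1.35 nM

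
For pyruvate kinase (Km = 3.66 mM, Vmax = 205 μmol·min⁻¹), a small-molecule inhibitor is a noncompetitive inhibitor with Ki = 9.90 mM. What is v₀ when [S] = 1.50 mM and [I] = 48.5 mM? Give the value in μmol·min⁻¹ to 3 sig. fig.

α = 1 + [I]/Ki = 1 + 48.5/9.90 = 5.899.
For a noncompetitive inhibitor, Vmax is reduced to Vmax/α while Km is unchanged: Km,app = 3.66 mM, Vmax,app = 34.8 μmol·min⁻¹.
v = Vmax,app·[S]/(Km,app + [S]) = 34.8 × 1.50/(3.66 + 1.50) = 10.1 μmol·min⁻¹.

10.1 μmol·min⁻¹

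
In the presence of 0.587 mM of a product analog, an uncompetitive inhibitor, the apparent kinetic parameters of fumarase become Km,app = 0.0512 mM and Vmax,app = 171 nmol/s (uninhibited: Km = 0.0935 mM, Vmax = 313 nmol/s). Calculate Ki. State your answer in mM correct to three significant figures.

Uncompetitive: Vmax,app = Vmax/α (and Km,app = Km/α) with α = 1 + [I]/Ki.
α = Vmax/Vmax,app = 313/171 = 1.830.
Ki = [I]/(α − 1) = 0.587/0.8304 = 0.707 mM.

0.707 mM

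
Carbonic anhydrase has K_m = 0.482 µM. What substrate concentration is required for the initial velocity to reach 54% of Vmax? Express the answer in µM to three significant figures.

0.566 µM

v/Vmax = [S]/(Km+[S]) = 0.54, so [S] = Km·0.54/(1 − 0.54) = 0.482 × 1.174.
[S] = 0.566 µM.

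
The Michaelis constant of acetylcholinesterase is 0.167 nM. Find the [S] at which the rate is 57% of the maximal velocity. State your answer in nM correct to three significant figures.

v/Vmax = [S]/(Km+[S]) = 0.57, so [S] = Km·0.57/(1 − 0.57) = 0.167 × 1.326.
[S] = 0.221 nM.

0.221 nM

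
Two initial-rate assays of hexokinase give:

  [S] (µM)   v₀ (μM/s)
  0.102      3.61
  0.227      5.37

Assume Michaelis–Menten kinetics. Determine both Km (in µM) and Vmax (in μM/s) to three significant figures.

From v = Vmax[S]/(Km+[S]), each point gives Vmax = v(Km+[S])/[S].
Equating: 3.61(Km+0.102)/0.102 = 5.37(Km+0.227)/0.227.
35.39·Km + 3.61 = 23.66·Km + 5.37, so (35.39 − 23.66)·Km = 5.37 − 3.61.
Km = 1.760/11.74 = 0.150 µM; then Vmax = 3.61(0.150+0.102)/0.102 = 8.92 μM/s.

Km = 0.150 µM; Vmax = 8.92 μM/s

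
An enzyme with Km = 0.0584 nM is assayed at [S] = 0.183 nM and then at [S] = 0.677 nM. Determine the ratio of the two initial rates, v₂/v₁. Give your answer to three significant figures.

Since Vmax cancels, v₂/v₁ = [S]₂(Km+[S]₁) / [S]₁(Km+[S]₂).
= 0.677×(0.0584+0.183) / (0.183×(0.0584+0.677)) = 0.1634/0.1346 = 1.21.

1.21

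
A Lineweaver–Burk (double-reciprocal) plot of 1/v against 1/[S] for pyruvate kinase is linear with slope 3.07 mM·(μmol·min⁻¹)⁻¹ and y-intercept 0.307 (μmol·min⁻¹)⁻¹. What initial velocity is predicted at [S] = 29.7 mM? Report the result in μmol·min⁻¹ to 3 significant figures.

2.44 μmol·min⁻¹

The y-intercept is 1/Vmax, so Vmax = 1/0.307 = 3.26 μmol·min⁻¹.
The slope is Km/Vmax, so Km = 3.07 × 3.26 = 10.0 mM.
Then v = 3.26 × 29.7/(10.0 + 29.7) = 2.44 μmol·min⁻¹.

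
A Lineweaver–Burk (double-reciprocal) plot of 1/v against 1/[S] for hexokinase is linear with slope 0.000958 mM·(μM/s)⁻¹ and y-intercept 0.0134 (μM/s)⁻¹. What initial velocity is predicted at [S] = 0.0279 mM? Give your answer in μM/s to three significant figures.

20.9 μM/s

The y-intercept is 1/Vmax, so Vmax = 1/0.0134 = 74.6 μM/s.
The slope is Km/Vmax, so Km = 0.000958 × 74.6 = 0.0715 mM.
Then v = 74.6 × 0.0279/(0.0715 + 0.0279) = 20.9 μM/s.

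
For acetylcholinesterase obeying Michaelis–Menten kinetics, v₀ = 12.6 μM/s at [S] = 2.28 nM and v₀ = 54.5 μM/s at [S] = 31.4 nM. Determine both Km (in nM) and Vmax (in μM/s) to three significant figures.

From v = Vmax[S]/(Km+[S]), each point gives Vmax = v(Km+[S])/[S].
Equating: 12.6(Km+2.28)/2.28 = 54.5(Km+31.4)/31.4.
5.526·Km + 12.6 = 1.736·Km + 54.5, so (5.526 − 1.736)·Km = 54.5 − 12.6.
Km = 41.90/3.791 = 11.1 nM; then Vmax = 12.6(11.1+2.28)/2.28 = 73.7 μM/s.

Km = 11.1 nM; Vmax = 73.7 μM/s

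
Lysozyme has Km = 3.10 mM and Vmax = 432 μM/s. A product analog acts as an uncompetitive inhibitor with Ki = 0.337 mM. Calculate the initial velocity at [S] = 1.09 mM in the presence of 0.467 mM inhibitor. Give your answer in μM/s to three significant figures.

82.6 μM/s

α = 1 + [I]/Ki = 1 + 0.467/0.337 = 2.386.
For an uncompetitive inhibitor, both parameters are divided by α, giving Vmax/α and Km/α: Km,app = 1.30 mM, Vmax,app = 181 μM/s.
v = Vmax,app·[S]/(Km,app + [S]) = 181 × 1.09/(1.30 + 1.09) = 82.6 μM/s.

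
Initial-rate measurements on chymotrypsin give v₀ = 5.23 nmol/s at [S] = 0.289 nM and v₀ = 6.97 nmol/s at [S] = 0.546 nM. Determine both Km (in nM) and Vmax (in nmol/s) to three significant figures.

Km = 0.326 nM; Vmax = 11.1 nmol/s

From v = Vmax[S]/(Km+[S]), each point gives Vmax = v(Km+[S])/[S].
Equating: 5.23(Km+0.289)/0.289 = 6.97(Km+0.546)/0.546.
18.10·Km + 5.23 = 12.77·Km + 6.97, so (18.10 − 12.77)·Km = 6.97 − 5.23.
Km = 1.740/5.331 = 0.326 nM; then Vmax = 5.23(0.326+0.289)/0.289 = 11.1 nmol/s.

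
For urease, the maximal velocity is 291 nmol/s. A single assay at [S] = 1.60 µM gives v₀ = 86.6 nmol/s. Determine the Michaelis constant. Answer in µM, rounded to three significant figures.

3.78 µM

v/Vmax = 86.6/291 = 0.2976 = [S]/(Km+[S]).
So Km + [S] = [S]/0.2976 = 5.376 µM, giving Km = 5.376 − 1.60 = 3.78 µM.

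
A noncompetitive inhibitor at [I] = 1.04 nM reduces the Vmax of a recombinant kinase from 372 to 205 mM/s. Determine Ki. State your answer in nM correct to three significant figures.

1.28 nM

Noncompetitive: Vmax,app = Vmax/α with α = 1 + [I]/Ki.
α = Vmax/Vmax,app = 372/205 = 1.815.
Ki = [I]/(α − 1) = 1.04/0.8146 = 1.28 nM.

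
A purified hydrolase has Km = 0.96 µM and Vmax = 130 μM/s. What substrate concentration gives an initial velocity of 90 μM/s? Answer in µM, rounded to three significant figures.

The required fractional saturation is v/Vmax = 90/130 = 0.6923.
Then [S]/(Km+[S]) = 0.6923 ⇒ [S] = 0.96 × 0.6923/(1 − 0.6923) = 2.16 µM.

2.16 µM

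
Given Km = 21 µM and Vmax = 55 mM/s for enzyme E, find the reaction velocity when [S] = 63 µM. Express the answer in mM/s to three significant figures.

[S]/(Km+[S]) = 63/84.00 = 0.7500, the fractional saturation.
v = 0.7500 × Vmax = 0.7500 × 55 = 41.2 mM/s.

41.2 mM/s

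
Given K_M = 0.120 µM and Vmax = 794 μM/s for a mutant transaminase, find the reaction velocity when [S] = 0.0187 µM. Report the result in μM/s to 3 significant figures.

v = Vmax·[S]/(Km + [S]) = 794 × 0.0187 / (0.120 + 0.0187)
  = 14.85 / 0.1387 = 107 μM/s.

107 μM/s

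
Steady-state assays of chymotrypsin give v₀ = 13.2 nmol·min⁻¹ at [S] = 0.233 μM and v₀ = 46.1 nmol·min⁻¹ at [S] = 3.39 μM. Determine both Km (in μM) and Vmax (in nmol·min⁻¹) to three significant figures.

From v = Vmax[S]/(Km+[S]), each point gives Vmax = v(Km+[S])/[S].
Equating: 13.2(Km+0.233)/0.233 = 46.1(Km+3.39)/3.39.
56.65·Km + 13.2 = 13.60·Km + 46.1, so (56.65 − 13.60)·Km = 46.1 − 13.2.
Km = 32.90/43.05 = 0.764 μM; then Vmax = 13.2(0.764+0.233)/0.233 = 56.5 nmol·min⁻¹.

Km = 0.764 μM; Vmax = 56.5 nmol·min⁻¹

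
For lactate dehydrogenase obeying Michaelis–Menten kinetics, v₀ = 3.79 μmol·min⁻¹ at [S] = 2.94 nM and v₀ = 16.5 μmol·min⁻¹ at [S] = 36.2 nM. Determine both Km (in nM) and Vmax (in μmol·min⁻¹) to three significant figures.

Km = 15.3 nM; Vmax = 23.5 μmol·min⁻¹

From v = Vmax[S]/(Km+[S]), each point gives Vmax = v(Km+[S])/[S].
Equating: 3.79(Km+2.94)/2.94 = 16.5(Km+36.2)/36.2.
1.289·Km + 3.79 = 0.4558·Km + 16.5, so (1.289 − 0.4558)·Km = 16.5 − 3.79.
Km = 12.71/0.8333 = 15.3 nM; then Vmax = 3.79(15.3+2.94)/2.94 = 23.5 μmol·min⁻¹.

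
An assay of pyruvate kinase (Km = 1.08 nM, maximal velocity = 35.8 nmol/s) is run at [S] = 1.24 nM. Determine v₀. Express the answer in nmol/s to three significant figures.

v = Vmax·[S]/(Km + [S]) = 35.8 × 1.24 / (1.08 + 1.24)
  = 44.39 / 2.320 = 19.1 nmol/s.

19.1 nmol/s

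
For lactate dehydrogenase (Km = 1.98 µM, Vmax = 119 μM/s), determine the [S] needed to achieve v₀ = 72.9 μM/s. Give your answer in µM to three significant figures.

3.13 µM

The required fractional saturation is v/Vmax = 72.9/119 = 0.6126.
Then [S]/(Km+[S]) = 0.6126 ⇒ [S] = 1.98 × 0.6126/(1 − 0.6126) = 3.13 µM.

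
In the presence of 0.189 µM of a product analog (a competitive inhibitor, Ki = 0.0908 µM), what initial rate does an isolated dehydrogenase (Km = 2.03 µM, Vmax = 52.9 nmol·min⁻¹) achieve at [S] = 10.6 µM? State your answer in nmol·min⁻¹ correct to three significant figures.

α = 1 + [I]/Ki = 1 + 0.189/0.0908 = 3.081.
For a competitive inhibitor, Vmax is unchanged and the apparent Km becomes α·Km: Km,app = 6.26 µM, Vmax,app = 52.9 nmol·min⁻¹.
v = Vmax,app·[S]/(Km,app + [S]) = 52.9 × 10.6/(6.26 + 10.6) = 33.3 nmol·min⁻¹.

33.3 nmol·min⁻¹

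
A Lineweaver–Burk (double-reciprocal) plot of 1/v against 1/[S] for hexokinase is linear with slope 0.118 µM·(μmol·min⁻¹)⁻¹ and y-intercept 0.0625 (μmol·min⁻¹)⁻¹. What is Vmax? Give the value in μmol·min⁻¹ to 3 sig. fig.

16.0 μmol·min⁻¹

The y-intercept of a Lineweaver–Burk plot equals 1/Vmax, so Vmax = 1/0.0625 = 16.0 μmol·min⁻¹.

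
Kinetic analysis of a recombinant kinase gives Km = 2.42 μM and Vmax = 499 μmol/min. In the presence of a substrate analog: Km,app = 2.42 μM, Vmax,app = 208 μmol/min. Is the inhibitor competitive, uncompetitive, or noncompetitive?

Vmax decreases (499 → 208 μmol/min) while Km is unchanged — pure noncompetitive inhibition.

noncompetitive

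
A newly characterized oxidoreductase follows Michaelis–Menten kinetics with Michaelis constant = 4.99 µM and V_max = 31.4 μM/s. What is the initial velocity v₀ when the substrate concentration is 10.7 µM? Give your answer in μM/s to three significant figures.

21.4 μM/s

v = Vmax·[S]/(Km + [S]) = 31.4 × 10.7 / (4.99 + 10.7)
  = 336.0 / 15.69 = 21.4 μM/s.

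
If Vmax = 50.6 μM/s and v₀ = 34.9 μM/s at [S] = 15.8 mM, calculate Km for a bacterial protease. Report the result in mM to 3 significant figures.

7.11 mM

From v = Vmax[S]/(Km+[S]), Km = [S](Vmax − v)/v.
Km = 15.8 × (50.6 − 34.9) / 34.9 = 248.1/34.9 = 7.11 mM.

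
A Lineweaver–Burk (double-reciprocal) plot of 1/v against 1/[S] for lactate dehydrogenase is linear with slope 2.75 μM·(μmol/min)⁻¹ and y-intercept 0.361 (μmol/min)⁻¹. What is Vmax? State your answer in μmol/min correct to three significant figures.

2.77 μmol/min

The y-intercept of a Lineweaver–Burk plot equals 1/Vmax, so Vmax = 1/0.361 = 2.77 μmol/min.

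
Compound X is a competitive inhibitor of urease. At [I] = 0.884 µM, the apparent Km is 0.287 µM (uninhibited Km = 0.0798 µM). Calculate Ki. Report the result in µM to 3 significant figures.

Competitive: Km,app = α·Km with α = 1 + [I]/Ki.
α = Km,app/Km = 0.287/0.0798 = 3.596.
Since α = 1 + [I]/Ki, [I]/Ki = 3.596 − 1 = 2.596 and Ki = 0.884/2.596 = 0.340 µM.

0.340 µM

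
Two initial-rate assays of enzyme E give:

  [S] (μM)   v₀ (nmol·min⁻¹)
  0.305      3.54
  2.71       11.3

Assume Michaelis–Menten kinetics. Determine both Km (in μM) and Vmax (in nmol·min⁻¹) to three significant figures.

From v = Vmax[S]/(Km+[S]), each point gives Vmax = v(Km+[S])/[S].
Equating: 3.54(Km+0.305)/0.305 = 11.3(Km+2.71)/2.71.
11.61·Km + 3.54 = 4.170·Km + 11.3, so (11.61 − 4.170)·Km = 11.3 − 3.54.
Km = 7.760/7.437 = 1.04 μM; then Vmax = 3.54(1.04+0.305)/0.305 = 15.7 nmol·min⁻¹.

Km = 1.04 μM; Vmax = 15.7 nmol·min⁻¹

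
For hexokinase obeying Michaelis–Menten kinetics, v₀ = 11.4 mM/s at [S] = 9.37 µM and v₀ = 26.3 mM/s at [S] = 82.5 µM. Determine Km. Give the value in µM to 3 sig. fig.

16.6 µM

From v = Vmax[S]/(Km+[S]), each point gives Vmax = v(Km+[S])/[S].
Equating: 11.4(Km+9.37)/9.37 = 26.3(Km+82.5)/82.5.
1.217·Km + 11.4 = 0.3188·Km + 26.3, so (1.217 − 0.3188)·Km = 26.3 − 11.4.
Km = 14.90/0.8979 = 16.6 µM; then Vmax = 11.4(16.6+9.37)/9.37 = 31.6 mM/s.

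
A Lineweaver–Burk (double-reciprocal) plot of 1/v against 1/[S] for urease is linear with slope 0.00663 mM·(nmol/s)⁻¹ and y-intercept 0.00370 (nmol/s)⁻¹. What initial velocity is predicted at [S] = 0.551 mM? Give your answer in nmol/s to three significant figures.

The y-intercept is 1/Vmax, so Vmax = 1/0.00370 = 270 nmol/s.
The slope is Km/Vmax, so Km = 0.00663 × 270 = 1.79 mM.
Then v = 270 × 0.551/(1.79 + 0.551) = 63.6 nmol/s.

63.6 nmol/s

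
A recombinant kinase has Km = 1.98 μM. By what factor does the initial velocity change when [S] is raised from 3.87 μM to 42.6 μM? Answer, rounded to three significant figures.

Since Vmax cancels, v₂/v₁ = [S]₂(Km+[S]₁) / [S]₁(Km+[S]₂).
= 42.6×(1.98+3.87) / (3.87×(1.98+42.6)) = 249.2/172.5 = 1.44.

1.44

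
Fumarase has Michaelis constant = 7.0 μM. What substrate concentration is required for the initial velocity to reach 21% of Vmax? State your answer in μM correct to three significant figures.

v/Vmax = [S]/(Km+[S]) = 0.21, so [S] = Km·0.21/(1 − 0.21) = 7.0 × 0.2658.
[S] = 1.86 μM.

1.86 μM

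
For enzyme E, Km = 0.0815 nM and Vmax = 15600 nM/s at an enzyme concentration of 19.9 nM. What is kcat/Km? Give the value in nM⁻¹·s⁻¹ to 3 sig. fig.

9620 nM⁻¹·s⁻¹

kcat = Vmax/[E]total = 15600/19.9 = 784 s⁻¹.
kcat/Km = 784/0.0815 = 9620 nM⁻¹·s⁻¹.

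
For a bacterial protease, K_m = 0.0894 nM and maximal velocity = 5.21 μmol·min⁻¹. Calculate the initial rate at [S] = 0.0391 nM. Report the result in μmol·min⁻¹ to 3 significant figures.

[S]/(Km+[S]) = 0.0391/0.1285 = 0.3043, the fractional saturation.
v = 0.3043 × Vmax = 0.3043 × 5.21 = 1.59 μmol·min⁻¹.

1.59 μmol·min⁻¹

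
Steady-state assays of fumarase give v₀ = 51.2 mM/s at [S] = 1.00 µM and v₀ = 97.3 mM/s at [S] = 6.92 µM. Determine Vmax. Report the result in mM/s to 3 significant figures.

115 mM/s

From v = Vmax[S]/(Km+[S]), each point gives Vmax = v(Km+[S])/[S].
Equating: 51.2(Km+1.00)/1.00 = 97.3(Km+6.92)/6.92.
51.20·Km + 51.2 = 14.06·Km + 97.3, so (51.20 − 14.06)·Km = 97.3 − 51.2.
Km = 46.10/37.14 = 1.24 µM; then Vmax = 51.2(1.24+1.00)/1.00 = 115 mM/s.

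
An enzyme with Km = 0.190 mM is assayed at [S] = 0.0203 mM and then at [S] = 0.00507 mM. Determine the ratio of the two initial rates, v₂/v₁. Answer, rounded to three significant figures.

0.269

The fractional saturations are [S]/(Km+[S]) = 0.0203/0.2103 = 0.09653 and 0.00507/0.1951 = 0.02599.
v₂/v₁ is just their ratio: 0.02599/0.09653 = 0.269.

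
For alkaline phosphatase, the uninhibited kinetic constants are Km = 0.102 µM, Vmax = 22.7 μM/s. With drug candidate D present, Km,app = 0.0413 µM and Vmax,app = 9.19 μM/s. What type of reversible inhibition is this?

Both Km and Vmax decrease by the same factor (~2.47-fold) — characteristic of uncompetitive inhibition.

uncompetitive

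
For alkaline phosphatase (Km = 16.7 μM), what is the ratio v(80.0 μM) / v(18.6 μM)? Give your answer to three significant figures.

Since Vmax cancels, v₂/v₁ = [S]₂(Km+[S]₁) / [S]₁(Km+[S]₂).
= 80.0×(16.7+18.6) / (18.6×(16.7+80.0)) = 2824/1799 = 1.57.

1.57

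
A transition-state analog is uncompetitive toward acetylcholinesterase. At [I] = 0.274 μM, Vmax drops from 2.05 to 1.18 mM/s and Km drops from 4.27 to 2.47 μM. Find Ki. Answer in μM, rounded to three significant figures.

0.372 μM

Uncompetitive: Vmax,app = Vmax/α (and Km,app = Km/α) with α = 1 + [I]/Ki.
α = Vmax/Vmax,app = 2.05/1.18 = 1.737.
Ki = [I]/(α − 1) = 0.274/0.7373 = 0.372 μM.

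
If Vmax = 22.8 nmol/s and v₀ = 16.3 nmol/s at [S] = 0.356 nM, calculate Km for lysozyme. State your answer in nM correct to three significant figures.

0.142 nM

From v = Vmax[S]/(Km+[S]), Km = [S](Vmax − v)/v.
Km = 0.356 × (22.8 − 16.3) / 16.3 = 2.314/16.3 = 0.142 nM.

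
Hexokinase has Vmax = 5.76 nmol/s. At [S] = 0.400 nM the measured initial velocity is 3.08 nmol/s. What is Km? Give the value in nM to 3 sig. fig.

From v = Vmax[S]/(Km+[S]), Km = [S](Vmax − v)/v.
Km = 0.400 × (5.76 − 3.08) / 3.08 = 1.072/3.08 = 0.348 nM.

0.348 nM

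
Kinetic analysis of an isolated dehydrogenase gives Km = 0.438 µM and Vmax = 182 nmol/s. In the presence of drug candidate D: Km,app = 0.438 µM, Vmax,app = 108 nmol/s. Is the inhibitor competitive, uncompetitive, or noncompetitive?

Vmax decreases (182 → 108 nmol/s) while Km is unchanged — pure noncompetitive inhibition.

noncompetitive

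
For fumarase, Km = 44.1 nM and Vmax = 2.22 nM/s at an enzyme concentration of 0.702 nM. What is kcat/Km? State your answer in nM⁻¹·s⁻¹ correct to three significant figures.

0.0717 nM⁻¹·s⁻¹

kcat = Vmax/[E]total = 2.22/0.702 = 3.16 s⁻¹.
kcat/Km = 3.16/44.1 = 0.0717 nM⁻¹·s⁻¹.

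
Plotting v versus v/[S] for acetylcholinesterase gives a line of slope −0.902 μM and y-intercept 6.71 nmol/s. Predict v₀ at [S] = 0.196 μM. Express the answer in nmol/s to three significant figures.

In the Eadie–Hofstee form v = Vmax − Km·(v/[S]), the slope is −Km and the intercept is Vmax, so Km = 0.902 μM and Vmax = 6.71 nmol/s.
v = 6.71 × 0.196/(0.902 + 0.196) = 1.20 nmol/s.

1.20 nmol/s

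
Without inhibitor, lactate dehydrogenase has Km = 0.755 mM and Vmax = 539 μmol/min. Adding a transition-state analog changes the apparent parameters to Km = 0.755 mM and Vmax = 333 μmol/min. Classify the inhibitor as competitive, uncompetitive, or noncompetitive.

noncompetitive

Vmax decreases (539 → 333 μmol/min) while Km is unchanged — pure noncompetitive inhibition.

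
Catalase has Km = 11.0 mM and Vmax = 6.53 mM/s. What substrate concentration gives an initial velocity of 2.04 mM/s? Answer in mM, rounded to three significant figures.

5.00 mM

The required fractional saturation is v/Vmax = 2.04/6.53 = 0.3124.
Then [S]/(Km+[S]) = 0.3124 ⇒ [S] = 11.0 × 0.3124/(1 − 0.3124) = 5.00 mM.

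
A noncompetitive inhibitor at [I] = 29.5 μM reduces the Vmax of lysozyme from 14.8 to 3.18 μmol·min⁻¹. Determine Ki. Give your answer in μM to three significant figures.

8.07 μM

Noncompetitive: Vmax,app = Vmax/α with α = 1 + [I]/Ki.
α = Vmax/Vmax,app = 14.8/3.18 = 4.654.
Ki = [I]/(α − 1) = 29.5/3.654 = 8.07 μM.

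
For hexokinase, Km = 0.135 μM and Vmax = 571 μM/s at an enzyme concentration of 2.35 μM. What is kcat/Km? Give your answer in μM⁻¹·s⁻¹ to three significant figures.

1800 μM⁻¹·s⁻¹

kcat = Vmax/[E]total = 571/2.35 = 243 s⁻¹.
kcat/Km = 243/0.135 = 1800 μM⁻¹·s⁻¹.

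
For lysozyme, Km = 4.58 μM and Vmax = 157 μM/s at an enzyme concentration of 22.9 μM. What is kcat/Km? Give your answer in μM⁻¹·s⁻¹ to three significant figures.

kcat = Vmax/[E]total = 157/22.9 = 6.86 s⁻¹.
kcat/Km = 6.86/4.58 = 1.50 μM⁻¹·s⁻¹.

1.50 μM⁻¹·s⁻¹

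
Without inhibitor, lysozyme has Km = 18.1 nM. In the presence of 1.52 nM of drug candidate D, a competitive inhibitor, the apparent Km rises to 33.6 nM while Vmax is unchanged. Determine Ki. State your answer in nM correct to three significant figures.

Competitive: Km,app = α·Km with α = 1 + [I]/Ki.
α = Km,app/Km = 33.6/18.1 = 1.856.
Since α = 1 + [I]/Ki, [I]/Ki = 1.856 − 1 = 0.8564 and Ki = 1.52/0.8564 = 1.77 nM.

1.77 nM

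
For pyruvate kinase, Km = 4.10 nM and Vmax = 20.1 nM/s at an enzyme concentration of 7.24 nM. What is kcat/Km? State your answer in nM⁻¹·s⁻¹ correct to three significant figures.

kcat = Vmax/[E]total = 20.1/7.24 = 2.78 s⁻¹.
kcat/Km = 2.78/4.10 = 0.677 nM⁻¹·s⁻¹.

0.677 nM⁻¹·s⁻¹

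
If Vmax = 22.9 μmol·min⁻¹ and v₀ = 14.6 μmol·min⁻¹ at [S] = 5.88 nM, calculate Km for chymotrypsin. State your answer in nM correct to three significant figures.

From v = Vmax[S]/(Km+[S]), Km = [S](Vmax − v)/v.
Km = 5.88 × (22.9 − 14.6) / 14.6 = 48.80/14.6 = 3.34 nM.

3.34 nM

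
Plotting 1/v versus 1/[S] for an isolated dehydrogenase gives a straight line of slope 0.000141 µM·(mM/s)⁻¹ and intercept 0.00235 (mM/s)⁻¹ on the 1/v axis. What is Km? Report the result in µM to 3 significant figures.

0.0600 µM

y-intercept = 1/Vmax ⇒ Vmax = 426 mM/s; slope = Km/Vmax ⇒ Km = slope × Vmax.
Km = 0.000141 × 426 = 0.0600 µM.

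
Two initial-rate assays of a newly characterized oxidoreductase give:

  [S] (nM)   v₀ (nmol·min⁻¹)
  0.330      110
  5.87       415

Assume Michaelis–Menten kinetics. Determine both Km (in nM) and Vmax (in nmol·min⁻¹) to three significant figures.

Km = 1.16 nM; Vmax = 497 nmol·min⁻¹

In reciprocal form, 1/v = (Km/Vmax)·(1/[S]) + 1/Vmax. The two points give (1/[S], 1/v) = (3.030, 0.009091) and (0.1704, 0.002410).
Slope = (0.009091 − 0.002410)/(3.030 − 0.1704) = 0.002336; intercept = 0.009091 − 0.002336×3.030 = 0.002012.
Vmax = 1/intercept = 497 nmol·min⁻¹; Km = slope × Vmax = 0.002336 × 497 = 1.16 nM.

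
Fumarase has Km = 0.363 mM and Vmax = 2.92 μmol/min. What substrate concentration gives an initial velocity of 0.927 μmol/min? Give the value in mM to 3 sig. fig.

The required fractional saturation is v/Vmax = 0.927/2.92 = 0.3175.
Then [S]/(Km+[S]) = 0.3175 ⇒ [S] = 0.363 × 0.3175/(1 − 0.3175) = 0.169 mM.

0.169 mM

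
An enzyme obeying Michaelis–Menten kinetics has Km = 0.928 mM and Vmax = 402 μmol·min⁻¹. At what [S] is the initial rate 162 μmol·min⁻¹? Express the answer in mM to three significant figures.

Rearranging v = Vmax[S]/(Km+[S]) gives [S] = Km·v/(Vmax − v).
[S] = 0.928 × 162 / (402 − 162) = 150.3/240.0 = 0.626 mM.

0.626 mM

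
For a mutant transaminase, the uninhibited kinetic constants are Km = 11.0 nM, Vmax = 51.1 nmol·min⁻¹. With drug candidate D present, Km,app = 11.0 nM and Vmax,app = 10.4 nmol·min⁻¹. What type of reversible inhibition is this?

noncompetitive

Vmax decreases (51.1 → 10.4 nmol·min⁻¹) while Km is unchanged — pure noncompetitive inhibition.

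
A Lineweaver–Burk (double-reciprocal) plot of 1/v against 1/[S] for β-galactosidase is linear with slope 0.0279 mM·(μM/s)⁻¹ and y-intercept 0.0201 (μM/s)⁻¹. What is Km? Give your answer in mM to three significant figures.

1.39 mM

y-intercept = 1/Vmax ⇒ Vmax = 49.8 μM/s; slope = Km/Vmax ⇒ Km = slope × Vmax.
Km = 0.0279 × 49.8 = 1.39 mM.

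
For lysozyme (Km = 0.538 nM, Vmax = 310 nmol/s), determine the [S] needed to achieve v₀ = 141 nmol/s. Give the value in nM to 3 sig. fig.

0.449 nM

Rearranging v = Vmax[S]/(Km+[S]) gives [S] = Km·v/(Vmax − v).
[S] = 0.538 × 141 / (310 − 141) = 75.86/169.0 = 0.449 nM.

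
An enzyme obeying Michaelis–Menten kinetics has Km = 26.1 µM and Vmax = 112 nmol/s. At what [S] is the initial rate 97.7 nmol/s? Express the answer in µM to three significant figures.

178 µM

The required fractional saturation is v/Vmax = 97.7/112 = 0.8723.
Then [S]/(Km+[S]) = 0.8723 ⇒ [S] = 26.1 × 0.8723/(1 − 0.8723) = 178 µM.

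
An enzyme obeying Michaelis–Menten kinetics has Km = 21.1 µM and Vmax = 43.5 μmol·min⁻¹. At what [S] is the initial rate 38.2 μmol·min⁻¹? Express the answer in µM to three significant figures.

152 µM

Rearranging v = Vmax[S]/(Km+[S]) gives [S] = Km·v/(Vmax − v).
[S] = 21.1 × 38.2 / (43.5 − 38.2) = 806.0/5.300 = 152 µM.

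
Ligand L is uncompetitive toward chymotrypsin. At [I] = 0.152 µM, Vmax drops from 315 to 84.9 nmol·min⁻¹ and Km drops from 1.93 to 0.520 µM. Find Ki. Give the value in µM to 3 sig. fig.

Uncompetitive: Vmax,app = Vmax/α (and Km,app = Km/α) with α = 1 + [I]/Ki.
α = Vmax/Vmax,app = 315/84.9 = 3.710.
Ki = [I]/(α − 1) = 0.152/2.710 = 0.0561 µM.

0.0561 µM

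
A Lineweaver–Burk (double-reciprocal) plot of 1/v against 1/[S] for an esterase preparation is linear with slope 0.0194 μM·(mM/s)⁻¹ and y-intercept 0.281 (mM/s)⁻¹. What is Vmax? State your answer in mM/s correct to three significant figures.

The y-intercept of a Lineweaver–Burk plot equals 1/Vmax, so Vmax = 1/0.281 = 3.56 mM/s.

3.56 mM/s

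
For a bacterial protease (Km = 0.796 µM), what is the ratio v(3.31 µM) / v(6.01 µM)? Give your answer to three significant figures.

0.913

The fractional saturations are [S]/(Km+[S]) = 6.01/6.806 = 0.8830 and 3.31/4.106 = 0.8061.
v₂/v₁ is just their ratio: 0.8061/0.8830 = 0.913.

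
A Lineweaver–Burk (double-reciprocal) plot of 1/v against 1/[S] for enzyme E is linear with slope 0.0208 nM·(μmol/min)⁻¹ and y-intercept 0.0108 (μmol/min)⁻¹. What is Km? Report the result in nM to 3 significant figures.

y-intercept = 1/Vmax ⇒ Vmax = 92.6 μmol/min; slope = Km/Vmax ⇒ Km = slope × Vmax.
Km = 0.0208 × 92.6 = 1.93 nM.

1.93 nM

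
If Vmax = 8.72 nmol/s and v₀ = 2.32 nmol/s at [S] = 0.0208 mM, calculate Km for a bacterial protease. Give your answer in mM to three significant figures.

0.0574 mM

v/Vmax = 2.32/8.72 = 0.2661 = [S]/(Km+[S]).
So Km + [S] = [S]/0.2661 = 0.07818 mM, giving Km = 0.07818 − 0.0208 = 0.0574 mM.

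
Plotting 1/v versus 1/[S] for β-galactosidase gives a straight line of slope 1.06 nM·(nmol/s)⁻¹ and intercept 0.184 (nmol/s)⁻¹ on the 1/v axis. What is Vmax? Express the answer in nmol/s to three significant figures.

5.43 nmol/s

The y-intercept of a Lineweaver–Burk plot equals 1/Vmax, so Vmax = 1/0.184 = 5.43 nmol/s.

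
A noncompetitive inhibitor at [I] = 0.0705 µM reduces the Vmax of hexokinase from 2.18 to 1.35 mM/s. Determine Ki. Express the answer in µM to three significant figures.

0.115 µM

Noncompetitive: Vmax,app = Vmax/α with α = 1 + [I]/Ki.
α = Vmax/Vmax,app = 2.18/1.35 = 1.615.
Since α = 1 + [I]/Ki, [I]/Ki = 1.615 − 1 = 0.6148 and Ki = 0.0705/0.6148 = 0.115 µM.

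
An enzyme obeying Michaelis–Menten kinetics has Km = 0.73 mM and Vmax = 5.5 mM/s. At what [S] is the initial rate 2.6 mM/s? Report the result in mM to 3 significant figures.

0.654 mM

The required fractional saturation is v/Vmax = 2.6/5.5 = 0.4727.
Then [S]/(Km+[S]) = 0.4727 ⇒ [S] = 0.73 × 0.4727/(1 − 0.4727) = 0.654 mM.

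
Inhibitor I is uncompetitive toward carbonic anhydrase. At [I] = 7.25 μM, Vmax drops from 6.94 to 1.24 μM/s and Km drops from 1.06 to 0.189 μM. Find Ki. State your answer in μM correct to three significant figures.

1.58 μM

Uncompetitive: Vmax,app = Vmax/α (and Km,app = Km/α) with α = 1 + [I]/Ki.
α = Vmax/Vmax,app = 6.94/1.24 = 5.597.
Since α = 1 + [I]/Ki, [I]/Ki = 5.597 − 1 = 4.597 and Ki = 7.25/4.597 = 1.58 μM.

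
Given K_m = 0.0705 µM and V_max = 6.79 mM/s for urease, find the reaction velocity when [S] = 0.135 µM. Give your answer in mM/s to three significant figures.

[S]/(Km+[S]) = 0.135/0.2055 = 0.6569, the fractional saturation.
v = 0.6569 × Vmax = 0.6569 × 6.79 = 4.46 mM/s.

4.46 mM/s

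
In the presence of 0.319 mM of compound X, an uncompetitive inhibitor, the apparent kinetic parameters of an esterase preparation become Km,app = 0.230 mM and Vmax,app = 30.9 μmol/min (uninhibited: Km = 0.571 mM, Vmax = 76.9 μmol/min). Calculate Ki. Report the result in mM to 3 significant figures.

Uncompetitive: Vmax,app = Vmax/α (and Km,app = Km/α) with α = 1 + [I]/Ki.
α = Vmax/Vmax,app = 76.9/30.9 = 2.489.
Since α = 1 + [I]/Ki, [I]/Ki = 2.489 − 1 = 1.489 and Ki = 0.319/1.489 = 0.214 mM.

0.214 mM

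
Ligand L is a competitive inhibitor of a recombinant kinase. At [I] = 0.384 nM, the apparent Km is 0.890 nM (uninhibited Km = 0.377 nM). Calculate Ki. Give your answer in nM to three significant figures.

Competitive: Km,app = α·Km with α = 1 + [I]/Ki.
α = Km,app/Km = 0.890/0.377 = 2.361.
Since α = 1 + [I]/Ki, [I]/Ki = 2.361 − 1 = 1.361 and Ki = 0.384/1.361 = 0.282 nM.

0.282 nM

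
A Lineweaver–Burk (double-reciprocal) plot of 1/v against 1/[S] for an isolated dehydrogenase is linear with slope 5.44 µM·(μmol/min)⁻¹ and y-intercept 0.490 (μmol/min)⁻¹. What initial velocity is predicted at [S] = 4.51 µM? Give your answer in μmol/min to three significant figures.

0.590 μmol/min

The y-intercept is 1/Vmax, so Vmax = 1/0.490 = 2.04 μmol/min.
The slope is Km/Vmax, so Km = 5.44 × 2.04 = 11.1 µM.
Then v = 2.04 × 4.51/(11.1 + 4.51) = 0.590 μmol/min.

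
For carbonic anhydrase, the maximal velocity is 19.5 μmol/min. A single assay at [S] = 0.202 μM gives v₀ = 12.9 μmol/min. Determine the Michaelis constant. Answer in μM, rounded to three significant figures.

0.103 μM

From v = Vmax[S]/(Km+[S]), Km = [S](Vmax − v)/v.
Km = 0.202 × (19.5 − 12.9) / 12.9 = 1.333/12.9 = 0.103 μM.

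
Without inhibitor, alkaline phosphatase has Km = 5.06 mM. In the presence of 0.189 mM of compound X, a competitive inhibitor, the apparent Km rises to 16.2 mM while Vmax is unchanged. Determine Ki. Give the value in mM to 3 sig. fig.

Competitive: Km,app = α·Km with α = 1 + [I]/Ki.
α = Km,app/Km = 16.2/5.06 = 3.202.
Since α = 1 + [I]/Ki, [I]/Ki = 3.202 − 1 = 2.202 and Ki = 0.189/2.202 = 0.0858 mM.

0.0858 mM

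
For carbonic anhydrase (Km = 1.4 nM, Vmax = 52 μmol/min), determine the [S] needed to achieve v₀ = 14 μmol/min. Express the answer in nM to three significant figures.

0.516 nM

The required fractional saturation is v/Vmax = 14/52 = 0.2692.
Then [S]/(Km+[S]) = 0.2692 ⇒ [S] = 1.4 × 0.2692/(1 − 0.2692) = 0.516 nM.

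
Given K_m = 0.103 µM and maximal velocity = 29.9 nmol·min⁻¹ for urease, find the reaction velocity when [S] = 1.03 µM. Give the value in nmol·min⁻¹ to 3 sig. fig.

v = Vmax·[S]/(Km + [S]) = 29.9 × 1.03 / (0.103 + 1.03)
  = 30.80 / 1.133 = 27.2 nmol·min⁻¹.

27.2 nmol·min⁻¹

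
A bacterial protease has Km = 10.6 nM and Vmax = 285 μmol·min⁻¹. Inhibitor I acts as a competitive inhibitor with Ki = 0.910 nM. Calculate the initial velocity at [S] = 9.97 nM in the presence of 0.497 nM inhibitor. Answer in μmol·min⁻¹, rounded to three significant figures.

108 μmol·min⁻¹

α = 1 + [I]/Ki = 1 + 0.497/0.910 = 1.546.
For a competitive inhibitor, Vmax is unchanged and the apparent Km becomes α·Km: Km,app = 16.4 nM, Vmax,app = 285 μmol·min⁻¹.
v = Vmax,app·[S]/(Km,app + [S]) = 285 × 9.97/(16.4 + 9.97) = 108 μmol·min⁻¹.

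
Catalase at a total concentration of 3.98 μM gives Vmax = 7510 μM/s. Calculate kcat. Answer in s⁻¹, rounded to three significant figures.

1890 s⁻¹

kcat = Vmax/[E]total = 7510 μM/s / 3.98 μM = 1890 s⁻¹.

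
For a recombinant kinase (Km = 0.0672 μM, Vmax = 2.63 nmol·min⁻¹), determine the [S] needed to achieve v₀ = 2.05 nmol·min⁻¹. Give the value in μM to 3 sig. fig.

0.238 μM

The required fractional saturation is v/Vmax = 2.05/2.63 = 0.7795.
Then [S]/(Km+[S]) = 0.7795 ⇒ [S] = 0.0672 × 0.7795/(1 − 0.7795) = 0.238 μM.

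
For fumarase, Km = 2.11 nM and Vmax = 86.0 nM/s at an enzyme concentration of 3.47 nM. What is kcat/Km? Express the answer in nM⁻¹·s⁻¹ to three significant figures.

kcat = Vmax/[E]total = 86.0/3.47 = 24.8 s⁻¹.
kcat/Km = 24.8/2.11 = 11.7 nM⁻¹·s⁻¹.

11.7 nM⁻¹·s⁻¹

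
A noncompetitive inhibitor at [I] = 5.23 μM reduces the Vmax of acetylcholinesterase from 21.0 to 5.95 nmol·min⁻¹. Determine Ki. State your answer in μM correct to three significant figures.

2.07 μM

Noncompetitive: Vmax,app = Vmax/α with α = 1 + [I]/Ki.
α = Vmax/Vmax,app = 21.0/5.95 = 3.529.
Ki = [I]/(α − 1) = 5.23/2.529 = 2.07 μM.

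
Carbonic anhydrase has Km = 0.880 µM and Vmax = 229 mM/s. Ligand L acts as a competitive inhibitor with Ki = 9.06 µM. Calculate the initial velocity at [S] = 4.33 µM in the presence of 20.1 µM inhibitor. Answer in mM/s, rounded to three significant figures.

With α = 1 + [I]/Ki = 1 + 20.1/9.06 = 3.219, the competitive rate law is v = Vmax[S] / (αKm + [S]).
v = 229×4.33 / (3.219×0.880 + 4.33) = 991.6/7.162 = 138 mM/s.

138 mM/s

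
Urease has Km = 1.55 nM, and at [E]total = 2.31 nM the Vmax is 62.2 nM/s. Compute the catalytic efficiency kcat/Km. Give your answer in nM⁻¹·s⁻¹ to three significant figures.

kcat = Vmax/[E]total = 62.2/2.31 = 26.9 s⁻¹.
kcat/Km = 26.9/1.55 = 17.4 nM⁻¹·s⁻¹.

17.4 nM⁻¹·s⁻¹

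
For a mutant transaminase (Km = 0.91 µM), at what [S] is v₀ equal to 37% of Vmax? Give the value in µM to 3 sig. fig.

v/Vmax = [S]/(Km+[S]) = 0.37, so [S] = Km·0.37/(1 − 0.37) = 0.91 × 0.5873.
[S] = 0.534 µM.

0.534 µM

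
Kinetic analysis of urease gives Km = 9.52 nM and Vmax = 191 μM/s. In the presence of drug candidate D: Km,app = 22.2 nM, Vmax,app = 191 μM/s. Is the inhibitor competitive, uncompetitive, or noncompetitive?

competitive

Km increases (9.52 → 22.2 nM) while Vmax is unchanged — the hallmark of competitive inhibition.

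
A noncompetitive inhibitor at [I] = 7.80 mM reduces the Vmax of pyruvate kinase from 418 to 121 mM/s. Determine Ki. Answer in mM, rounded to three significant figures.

Noncompetitive: Vmax,app = Vmax/α with α = 1 + [I]/Ki.
α = Vmax/Vmax,app = 418/121 = 3.455.
Since α = 1 + [I]/Ki, [I]/Ki = 3.455 − 1 = 2.455 and Ki = 7.80/2.455 = 3.18 mM.

3.18 mM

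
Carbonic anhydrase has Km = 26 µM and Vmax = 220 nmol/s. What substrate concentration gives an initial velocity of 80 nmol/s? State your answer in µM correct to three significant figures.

14.9 µM

The required fractional saturation is v/Vmax = 80/220 = 0.3636.
Then [S]/(Km+[S]) = 0.3636 ⇒ [S] = 26 × 0.3636/(1 − 0.3636) = 14.9 µM.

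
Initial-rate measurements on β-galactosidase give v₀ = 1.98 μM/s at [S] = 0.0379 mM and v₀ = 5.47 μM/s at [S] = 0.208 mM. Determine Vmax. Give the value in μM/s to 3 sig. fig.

In reciprocal form, 1/v = (Km/Vmax)·(1/[S]) + 1/Vmax. The two points give (1/[S], 1/v) = (26.39, 0.5051) and (4.808, 0.1828).
Slope = (0.5051 − 0.1828)/(26.39 − 4.808) = 0.01493; intercept = 0.5051 − 0.01493×26.39 = 0.1110.
Vmax = 1/intercept = 9.01 μM/s; Km = slope × Vmax = 0.01493 × 9.01 = 0.135 mM.

9.01 μM/s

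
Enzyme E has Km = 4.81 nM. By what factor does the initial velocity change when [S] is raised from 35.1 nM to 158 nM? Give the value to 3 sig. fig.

The fractional saturations are [S]/(Km+[S]) = 35.1/39.91 = 0.8795 and 158/162.8 = 0.9705.
v₂/v₁ is just their ratio: 0.9705/0.8795 = 1.10.

1.10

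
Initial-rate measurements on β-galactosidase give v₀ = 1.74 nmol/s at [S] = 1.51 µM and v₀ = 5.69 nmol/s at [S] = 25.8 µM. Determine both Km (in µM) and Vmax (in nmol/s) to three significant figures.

Km = 4.24 µM; Vmax = 6.62 nmol/s

In reciprocal form, 1/v = (Km/Vmax)·(1/[S]) + 1/Vmax. The two points give (1/[S], 1/v) = (0.6623, 0.5747) and (0.03876, 0.1757).
Slope = (0.5747 − 0.1757)/(0.6623 − 0.03876) = 0.6399; intercept = 0.5747 − 0.6399×0.6623 = 0.1509.
Vmax = 1/intercept = 6.62 nmol/s; Km = slope × Vmax = 0.6399 × 6.62 = 4.24 µM.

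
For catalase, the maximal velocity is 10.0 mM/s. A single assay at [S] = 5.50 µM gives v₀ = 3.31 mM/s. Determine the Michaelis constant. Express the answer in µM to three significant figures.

11.1 µM

v/Vmax = 3.31/10.0 = 0.3310 = [S]/(Km+[S]).
So Km + [S] = [S]/0.3310 = 16.62 µM, giving Km = 16.62 − 5.50 = 11.1 µM.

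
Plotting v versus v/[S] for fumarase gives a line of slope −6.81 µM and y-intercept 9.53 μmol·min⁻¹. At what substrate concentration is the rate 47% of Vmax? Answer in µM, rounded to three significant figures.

The Eadie–Hofstee slope gives Km = 6.81 µM (slope = −Km).
v/Vmax = [S]/(Km+[S]) = 0.47 ⇒ [S] = Km·0.47/(1−0.47) = 6.81 × 0.8868 = 6.04 µM.

6.04 µM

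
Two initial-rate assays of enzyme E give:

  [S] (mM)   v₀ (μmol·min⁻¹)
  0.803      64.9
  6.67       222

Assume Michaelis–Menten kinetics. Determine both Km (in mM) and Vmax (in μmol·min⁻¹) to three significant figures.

From v = Vmax[S]/(Km+[S]), each point gives Vmax = v(Km+[S])/[S].
Equating: 64.9(Km+0.803)/0.803 = 222(Km+6.67)/6.67.
80.82·Km + 64.9 = 33.28·Km + 222, so (80.82 − 33.28)·Km = 222 − 64.9.
Km = 157.1/47.54 = 3.30 mM; then Vmax = 64.9(3.30+0.803)/0.803 = 332 μmol·min⁻¹.

Km = 3.30 mM; Vmax = 332 μmol·min⁻¹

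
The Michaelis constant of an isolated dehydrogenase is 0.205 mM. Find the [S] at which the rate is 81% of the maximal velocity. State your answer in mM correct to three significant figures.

0.874 mM

v/Vmax = [S]/(Km+[S]) = 0.81, so [S] = Km·0.81/(1 − 0.81) = 0.205 × 4.263.
[S] = 0.874 mM.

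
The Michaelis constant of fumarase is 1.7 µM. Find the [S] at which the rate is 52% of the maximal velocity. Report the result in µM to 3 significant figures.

v/Vmax = [S]/(Km+[S]) = 0.52, so [S] = Km·0.52/(1 − 0.52) = 1.7 × 1.083.
[S] = 1.84 µM.

1.84 µM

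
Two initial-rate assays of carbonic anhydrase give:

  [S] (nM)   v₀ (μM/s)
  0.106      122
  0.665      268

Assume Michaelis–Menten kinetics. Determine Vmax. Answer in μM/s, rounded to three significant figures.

347 μM/s

In reciprocal form, 1/v = (Km/Vmax)·(1/[S]) + 1/Vmax. The two points give (1/[S], 1/v) = (9.434, 0.008197) and (1.504, 0.003731).
Slope = (0.008197 − 0.003731)/(9.434 − 1.504) = 0.0005631; intercept = 0.008197 − 0.0005631×9.434 = 0.002885.
Vmax = 1/intercept = 347 μM/s; Km = slope × Vmax = 0.0005631 × 347 = 0.195 nM.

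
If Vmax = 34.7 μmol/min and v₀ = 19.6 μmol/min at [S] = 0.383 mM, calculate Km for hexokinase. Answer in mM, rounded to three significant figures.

v/Vmax = 19.6/34.7 = 0.5648 = [S]/(Km+[S]).
So Km + [S] = [S]/0.5648 = 0.6781 mM, giving Km = 0.6781 − 0.383 = 0.295 mM.

0.295 mM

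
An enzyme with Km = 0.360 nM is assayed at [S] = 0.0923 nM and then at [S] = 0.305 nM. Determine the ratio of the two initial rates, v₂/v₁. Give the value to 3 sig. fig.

The fractional saturations are [S]/(Km+[S]) = 0.0923/0.4523 = 0.2041 and 0.305/0.6650 = 0.4586.
v₂/v₁ is just their ratio: 0.4586/0.2041 = 2.25.

2.25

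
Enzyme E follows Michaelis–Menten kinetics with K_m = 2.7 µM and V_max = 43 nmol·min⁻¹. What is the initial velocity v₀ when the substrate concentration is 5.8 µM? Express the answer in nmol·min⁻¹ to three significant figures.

v = Vmax·[S]/(Km + [S]) = 43 × 5.8 / (2.7 + 5.8)
  = 249.4 / 8.500 = 29.3 nmol·min⁻¹.

29.3 nmol·min⁻¹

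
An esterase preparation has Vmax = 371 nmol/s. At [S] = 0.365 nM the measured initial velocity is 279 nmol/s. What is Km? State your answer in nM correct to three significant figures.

0.120 nM

v/Vmax = 279/371 = 0.7520 = [S]/(Km+[S]).
So Km + [S] = [S]/0.7520 = 0.4854 nM, giving Km = 0.4854 − 0.365 = 0.120 nM.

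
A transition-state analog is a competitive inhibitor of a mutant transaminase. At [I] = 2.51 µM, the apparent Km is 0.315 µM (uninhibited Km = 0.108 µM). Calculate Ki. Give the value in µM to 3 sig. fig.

Competitive: Km,app = α·Km with α = 1 + [I]/Ki.
α = Km,app/Km = 0.315/0.108 = 2.917.
Ki = [I]/(α − 1) = 2.51/1.917 = 1.31 µM.

1.31 µM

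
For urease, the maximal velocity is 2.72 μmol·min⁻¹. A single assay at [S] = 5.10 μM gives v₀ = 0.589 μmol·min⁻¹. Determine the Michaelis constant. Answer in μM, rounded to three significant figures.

18.5 μM

v/Vmax = 0.589/2.72 = 0.2165 = [S]/(Km+[S]).
So Km + [S] = [S]/0.2165 = 23.55 μM, giving Km = 23.55 − 5.10 = 18.5 μM.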